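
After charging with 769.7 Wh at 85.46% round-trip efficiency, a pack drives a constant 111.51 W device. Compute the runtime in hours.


Step 1: E_discharge = eta/100 * E_charge = 85.46/100 * 769.7 = 657.79 Wh
Step 2: t = E_discharge / P = 657.79 / 111.51 = 5.899 hr

5.899 hr


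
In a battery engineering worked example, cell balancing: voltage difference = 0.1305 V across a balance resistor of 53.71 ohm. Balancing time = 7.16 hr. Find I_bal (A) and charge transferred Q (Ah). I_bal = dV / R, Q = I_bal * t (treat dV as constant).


I_bal = dV / R = 0.1305 / 53.71 = 0.0024297 A
Q = I_bal * t = 0.0024297 * 7.16 = 0.01740 Ah

I=0.0024297 A, Q=0.01740 Ah


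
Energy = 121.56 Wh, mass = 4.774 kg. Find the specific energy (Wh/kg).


Specific energy = 121.56 Wh / 4.774 kg = 25.46 Wh/kg

25.46 Wh/kg


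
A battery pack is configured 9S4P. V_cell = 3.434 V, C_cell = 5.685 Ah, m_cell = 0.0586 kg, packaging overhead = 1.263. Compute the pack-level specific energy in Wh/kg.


Step 1: V_pack = 9 * 3.434 = 30.906 V
Step 2: C_pack = 4 * 5.685 = 22.74 Ah
Step 3: E_pack = V_pack * C_pack = 30.906 * 22.74 = 702.8 Wh
Step 4: m_pack = 9 * 4 * 0.0586 * 1.263 = 2.6644 kg
Step 5: ED = E_pack / m_pack = 702.8 / 2.6644 = 263.8 Wh/kg

263.8 Wh/kg


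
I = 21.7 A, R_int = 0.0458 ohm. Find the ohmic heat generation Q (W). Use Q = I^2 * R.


I^2 = 470.89
Q = 470.89 * 0.0458 = 21.57 W

21.57 W


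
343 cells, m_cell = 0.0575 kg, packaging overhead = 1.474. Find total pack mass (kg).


Cell mass sum = 343 * 0.0575 = 19.723 kg
With overhead 1.474: m_pack = 19.723 * 1.474 = 29.07 kg

29.07 kg


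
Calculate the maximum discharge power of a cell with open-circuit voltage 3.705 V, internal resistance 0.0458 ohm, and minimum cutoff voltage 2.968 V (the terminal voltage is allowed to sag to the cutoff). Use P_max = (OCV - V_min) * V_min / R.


P_max = (OCV - V_min) * V_min / R = (3.705 - 2.968) * 2.968 / 0.0458 = 0.737 * 2.968 / 0.0458 = 47.76 W

47.76 W


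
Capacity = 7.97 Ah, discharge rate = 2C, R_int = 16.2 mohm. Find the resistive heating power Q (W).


Convert: R = 16.2 mohm = 0.0162 ohm
Step 1: I = C_rate * capacity = 2 * 7.97 = 15.94 A
Step 2: Q = I^2 * R = 15.94^2 * 0.0162 = 254.08 * 0.0162 = 4.116 W

4.116 W


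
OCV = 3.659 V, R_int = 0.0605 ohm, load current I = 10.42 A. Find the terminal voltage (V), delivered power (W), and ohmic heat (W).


Step 1: V_terminal = OCV - I*R = 3.659 - 10.42 * 0.0605 = 3.0286 V
Step 2: P_out = V_terminal * I = 3.0286 * 10.42 = 31.56 W
Step 3: Q = I^2 * R = 10.42^2 * 0.0605 = 6.569 W

V=3.0286 V, P=31.56 W, Q=6.569 W


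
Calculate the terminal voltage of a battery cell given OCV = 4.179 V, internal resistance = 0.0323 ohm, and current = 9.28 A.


V = OCV - I*R = 4.179 - 9.28 * 0.0323 = 3.879 V

3.879 V


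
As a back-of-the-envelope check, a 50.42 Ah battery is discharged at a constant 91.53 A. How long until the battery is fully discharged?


t = capacity / current = 50.42 / 91.53 = 0.5509 hr

0.5509 hr


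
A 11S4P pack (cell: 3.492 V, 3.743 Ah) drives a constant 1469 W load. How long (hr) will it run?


Step 1: E_pack = Ns * V_cell * Np * C_cell = 11 * 3.492 * 4 * 3.743 = 575.1 Wh
Step 2: t = E_pack / P = 575.1 / 1469 = 0.3915 hr

0.3915 hr


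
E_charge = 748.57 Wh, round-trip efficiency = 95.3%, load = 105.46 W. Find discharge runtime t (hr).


Step 1: E_discharge = eta/100 * E_charge = 95.3/100 * 748.57 = 713.39 Wh
Step 2: t = E_discharge / P = 713.39 / 105.46 = 6.765 hr

6.765 hr


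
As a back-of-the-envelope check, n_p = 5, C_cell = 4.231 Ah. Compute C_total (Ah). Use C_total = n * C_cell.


Parallel capacities add: 5 * 4.231 Ah = 21.155 Ah

21.155 Ah


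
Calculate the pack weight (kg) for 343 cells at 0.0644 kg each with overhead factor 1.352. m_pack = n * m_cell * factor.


Cell mass sum = 343 * 0.0644 = 22.089 kg
With overhead 1.352: m_pack = 22.089 * 1.352 = 29.86 kg

29.86 kg


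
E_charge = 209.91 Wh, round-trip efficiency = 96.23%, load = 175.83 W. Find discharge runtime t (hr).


Step 1: E_discharge = eta/100 * E_charge = 96.23/100 * 209.91 = 202 Wh
Step 2: t = E_discharge / P = 202 / 175.83 = 1.149 hr

1.149 hr


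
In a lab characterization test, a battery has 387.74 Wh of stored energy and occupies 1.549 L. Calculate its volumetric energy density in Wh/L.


Volumetric ED = 387.74 Wh / 1.549 L = 250.3 Wh/L

250.3 Wh/L


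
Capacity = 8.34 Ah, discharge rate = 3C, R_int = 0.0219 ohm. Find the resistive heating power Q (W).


Step 1: I = C_rate * capacity = 3 * 8.34 = 25.02 A
Step 2: Q = I^2 * R = 25.02^2 * 0.0219 = 626 * 0.0219 = 13.71 W

13.71 W


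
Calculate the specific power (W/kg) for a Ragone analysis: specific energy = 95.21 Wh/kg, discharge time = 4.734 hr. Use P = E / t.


Specific power = 95.21 Wh/kg / 4.734 hr = 20.11 W/kg

20.11 W/kg


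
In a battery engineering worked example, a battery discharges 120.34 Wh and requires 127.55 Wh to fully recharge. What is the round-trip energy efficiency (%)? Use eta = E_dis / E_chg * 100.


eta_e = E_dis / E_chg * 100 = 120.34 / 127.55 * 100 = 94.35%

94.35%


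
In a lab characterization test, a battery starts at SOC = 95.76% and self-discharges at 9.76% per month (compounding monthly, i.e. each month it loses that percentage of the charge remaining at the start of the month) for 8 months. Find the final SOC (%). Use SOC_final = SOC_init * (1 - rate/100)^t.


Monthly retention factor = 1 - 9.76/100 = 0.9024
Over 8 months: factor^8 = 0.43974
SOC_final = 95.76 * 0.43974 = 42.11%

42.11%


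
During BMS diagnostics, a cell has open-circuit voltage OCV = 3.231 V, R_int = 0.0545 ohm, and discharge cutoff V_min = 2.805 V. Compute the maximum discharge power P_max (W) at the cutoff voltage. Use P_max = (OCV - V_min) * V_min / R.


dV = OCV - V_min = 0.426 V (so I_max = dV / R)
P_max = dV * V_min / R = 0.426 * 2.805 / 0.0545 = 21.93 W

21.93 W


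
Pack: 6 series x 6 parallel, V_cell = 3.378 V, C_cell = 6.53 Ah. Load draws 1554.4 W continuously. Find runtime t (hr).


Step 1: E_pack = Ns * V_cell * Np * C_cell = 6 * 3.378 * 6 * 6.53 = 794.1 Wh
Step 2: t = E_pack / P = 794.1 / 1554.4 = 0.5109 hr

0.5109 hr


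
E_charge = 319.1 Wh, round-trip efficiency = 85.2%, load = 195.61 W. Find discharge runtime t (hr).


Step 1: E_discharge = eta/100 * E_charge = 85.2/100 * 319.1 = 271.87 Wh
Step 2: t = E_discharge / P = 271.87 / 195.61 = 1.390 hr

1.390 hr


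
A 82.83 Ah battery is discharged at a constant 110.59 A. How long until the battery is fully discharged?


Runtime = 82.83 Ah / 110.59 A = 0.7490 hr

0.7490 hr


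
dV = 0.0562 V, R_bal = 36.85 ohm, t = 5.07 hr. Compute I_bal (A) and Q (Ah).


I_bal = dV / R = 0.0562 / 36.85 = 0.0015251 A
Q = I_bal * t = 0.0015251 * 5.07 = 0.007732 Ah

I=0.0015251 A, Q=0.007732 Ah


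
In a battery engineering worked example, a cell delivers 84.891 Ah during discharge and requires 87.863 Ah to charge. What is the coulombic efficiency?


eta_c = Q_dis / Q_chg * 100 = 84.891 / 87.863 * 100 = 96.62%

96.62%


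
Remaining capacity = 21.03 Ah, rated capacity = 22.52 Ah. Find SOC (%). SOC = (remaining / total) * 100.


SOC% = 21.03 / 22.52 * 100 = 93.38%

93.38%


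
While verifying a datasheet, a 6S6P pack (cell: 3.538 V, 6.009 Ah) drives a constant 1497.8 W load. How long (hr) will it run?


Step 1: E_pack = Ns * V_cell * Np * C_cell = 6 * 3.538 * 6 * 6.009 = 765.35 Wh
Step 2: t = E_pack / P = 765.35 / 1497.8 = 0.5110 hr

0.5110 hr


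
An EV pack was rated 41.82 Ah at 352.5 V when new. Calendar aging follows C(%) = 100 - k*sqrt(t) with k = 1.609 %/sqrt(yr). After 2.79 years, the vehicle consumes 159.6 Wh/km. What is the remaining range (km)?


Step 1: capacity retention = 100 - 1.609 * sqrt(2.79) = 100 - 1.609 * 1.6703 = 97.312%
Step 2: C_now = 41.82 * 97.312/100 = 40.696 Ah
Step 3: E_pack = V * C_now = 352.5 * 40.696 = 14345 Wh
Step 4: range = E_pack / consumption = 14345 / 159.6 = 89.88 km

89.88 km


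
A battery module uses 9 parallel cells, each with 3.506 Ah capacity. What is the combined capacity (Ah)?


C_total = 9 * 3.506 = 31.554 Ah

31.554 Ah


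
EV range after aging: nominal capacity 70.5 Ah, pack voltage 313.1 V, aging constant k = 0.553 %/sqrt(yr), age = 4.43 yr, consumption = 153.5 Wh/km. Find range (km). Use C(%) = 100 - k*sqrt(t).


Step 1: capacity retention = 100 - 0.553 * sqrt(4.43) = 100 - 0.553 * 2.1048 = 98.836%
Step 2: C_now = 70.5 * 98.836/100 = 69.679 Ah
Step 3: E_pack = V * C_now = 313.1 * 69.679 = 21816 Wh
Step 4: range = E_pack / consumption = 21816 / 153.5 = 142.1 km

142.1 km


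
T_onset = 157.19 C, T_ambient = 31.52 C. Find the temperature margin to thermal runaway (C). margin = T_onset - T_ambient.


Safety margin = 157.19 C - 31.52 C = 125.67 C

125.67 C


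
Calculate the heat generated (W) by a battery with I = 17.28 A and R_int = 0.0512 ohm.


I^2 = 298.6
Q = 298.6 * 0.0512 = 15.29 W

15.29 W


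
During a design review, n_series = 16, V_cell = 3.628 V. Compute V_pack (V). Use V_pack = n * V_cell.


Series voltages add: 16 * 3.628 V = 58.048 V

58.048 V


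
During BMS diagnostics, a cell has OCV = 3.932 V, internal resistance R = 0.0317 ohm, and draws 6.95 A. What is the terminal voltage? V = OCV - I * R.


IR drop = 6.95 * 0.0317 = 0.22032 V
V = 3.932 - 0.22032 = 3.712 V

3.712 V


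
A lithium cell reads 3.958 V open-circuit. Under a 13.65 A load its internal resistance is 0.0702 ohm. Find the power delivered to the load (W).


Step 1: V_terminal = OCV - I*R = 3.958 - 13.65 * 0.0702 = 2.9998 V
Step 2: P_out = V_terminal * I = 2.9998 * 13.65 = 40.95 W

40.95 W


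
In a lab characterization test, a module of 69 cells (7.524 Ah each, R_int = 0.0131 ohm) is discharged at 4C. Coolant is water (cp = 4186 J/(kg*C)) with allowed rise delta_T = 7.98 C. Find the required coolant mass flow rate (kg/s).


Step 1: I = 4 * 7.524 = 30.096 A
Step 2: Q_cell = I^2 * R = 30.096^2 * 0.0131 = 11.866 W
Step 3: Q_total = 69 * 11.866 = 818.75 W
Step 4: m_dot = Q_total / (cp * dT) = 818.75 / (4186 * 7.98) = 0.02451 kg/s

0.02451 kg/s


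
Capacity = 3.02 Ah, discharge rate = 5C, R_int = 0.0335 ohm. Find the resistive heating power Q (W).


Step 1: I = C_rate * capacity = 5 * 3.02 = 15.1 A
Step 2: Q = I^2 * R = 15.1^2 * 0.0335 = 228.01 * 0.0335 = 7.638 W

7.638 W


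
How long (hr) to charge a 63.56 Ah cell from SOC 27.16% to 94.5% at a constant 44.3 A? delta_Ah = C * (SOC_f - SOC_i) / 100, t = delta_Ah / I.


delta_Ah = 63.56 * (94.5 - 27.16) / 100 = 42.801 Ah
t = delta_Ah / I = 42.801 / 44.3 = 0.9662 hr

0.9662 hr


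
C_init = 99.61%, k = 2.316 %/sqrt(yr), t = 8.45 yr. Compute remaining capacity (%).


sqrt(t) = sqrt(8.45) = 2.9069
C_final = 99.61 - 2.316 * 2.9069 = 92.88%

92.88%


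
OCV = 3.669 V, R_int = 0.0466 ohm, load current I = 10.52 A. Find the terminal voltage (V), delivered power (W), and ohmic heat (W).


Step 1: V_terminal = OCV - I*R = 3.669 - 10.52 * 0.0466 = 3.1788 V
Step 2: P_out = V_terminal * I = 3.1788 * 10.52 = 33.44 W
Step 3: Q = I^2 * R = 10.52^2 * 0.0466 = 5.157 W

V=3.1788 V, P=33.44 W, Q=5.157 W


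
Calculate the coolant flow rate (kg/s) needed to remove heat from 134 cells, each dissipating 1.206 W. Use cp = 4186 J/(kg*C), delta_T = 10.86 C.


Q_total = 134 * 1.206 = 161.6 W
m_dot = Q_total / (cp * dT) = 161.6 / (4186 * 10.86) = 0.003555 kg/s

0.003555 kg/s


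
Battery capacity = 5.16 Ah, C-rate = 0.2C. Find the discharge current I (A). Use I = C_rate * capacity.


I = C_rate * capacity = 0.2 * 5.16 = 1.032 A

1.032 A


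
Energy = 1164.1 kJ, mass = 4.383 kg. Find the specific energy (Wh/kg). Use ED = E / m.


Convert: E = 1164.1 kJ = 323.36 Wh
ED = E / m = 323.36 / 4.383 = 73.78 Wh/kg

73.78 Wh/kg


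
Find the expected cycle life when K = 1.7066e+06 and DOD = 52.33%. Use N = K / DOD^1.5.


DOD^1.5 = 378.55
N = K / DOD^1.5 = 1.7066e+06 / 378.55 = 4508

4508 cycles


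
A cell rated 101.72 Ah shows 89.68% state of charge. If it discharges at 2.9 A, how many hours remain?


Step 1: remaining = SOC/100 * C_total = 89.68/100 * 101.72 = 91.222 Ah
Step 2: t = remaining / I = 91.222 / 2.9 = 31.46 hr

31.46 hr


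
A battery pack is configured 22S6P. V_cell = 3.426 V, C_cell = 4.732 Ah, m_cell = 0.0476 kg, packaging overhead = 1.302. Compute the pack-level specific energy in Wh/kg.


Step 1: V_pack = 22 * 3.426 = 75.372 V
Step 2: C_pack = 6 * 4.732 = 28.392 Ah
Step 3: E_pack = V_pack * C_pack = 75.372 * 28.392 = 2140 Wh
Step 4: m_pack = 22 * 6 * 0.0476 * 1.302 = 8.1807 kg
Step 5: ED = E_pack / m_pack = 2140 / 8.1807 = 261.6 Wh/kg

261.6 Wh/kg


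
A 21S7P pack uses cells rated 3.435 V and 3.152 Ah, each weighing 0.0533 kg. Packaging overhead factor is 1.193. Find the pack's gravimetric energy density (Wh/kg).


Step 1: V_pack = 21 * 3.435 = 72.135 V
Step 2: C_pack = 7 * 3.152 = 22.064 Ah
Step 3: E_pack = V_pack * C_pack = 72.135 * 22.064 = 1591.6 Wh
Step 4: m_pack = 21 * 7 * 0.0533 * 1.193 = 9.3473 kg
Step 5: ED = E_pack / m_pack = 1591.6 / 9.3473 = 170.3 Wh/kg

170.3 Wh/kg


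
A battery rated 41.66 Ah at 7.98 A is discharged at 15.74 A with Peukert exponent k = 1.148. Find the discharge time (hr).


t_rated = C / I_rated = 41.66 / 7.98 = 5.2206 hr
(I_rated/I)^k = (0.50699)^1.148 = 0.4585
t = t_rated * (I_rated/I)^k = 5.2206 * 0.4585 = 2.394 hr

2.394 hr


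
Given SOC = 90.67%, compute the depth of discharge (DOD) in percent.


Complement of SOC: DOD = 100% - 90.67% = 9.33%

9.33%


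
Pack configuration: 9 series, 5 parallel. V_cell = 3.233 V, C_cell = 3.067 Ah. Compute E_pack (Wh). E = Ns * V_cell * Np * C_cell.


E = Ns * Vcell * Np * Ccell = 9 * 3.233 * 5 * 3.067 = 446.2 Wh

446.2 Wh


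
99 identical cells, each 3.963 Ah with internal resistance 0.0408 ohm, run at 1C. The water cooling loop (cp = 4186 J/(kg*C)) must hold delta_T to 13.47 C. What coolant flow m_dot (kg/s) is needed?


Step 1: I = 1 * 3.963 = 3.963 A
Step 2: Q_cell = I^2 * R = 3.963^2 * 0.0408 = 0.64078 W
Step 3: Q_total = 99 * 0.64078 = 63.437 W
Step 4: m_dot = Q_total / (cp * dT) = 63.437 / (4186 * 13.47) = 0.001125 kg/s

0.001125 kg/s


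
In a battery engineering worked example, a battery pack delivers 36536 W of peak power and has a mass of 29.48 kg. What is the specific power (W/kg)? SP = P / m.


Specific power = 36536 W / 29.48 kg = 1239 W/kg

1239 W/kg


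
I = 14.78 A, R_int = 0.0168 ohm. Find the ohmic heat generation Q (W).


Q = I^2 * R = 14.78^2 * 0.0168 = 3.670 W

3.670 W


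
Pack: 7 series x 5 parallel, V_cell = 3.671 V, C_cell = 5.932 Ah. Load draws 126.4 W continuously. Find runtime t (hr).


Step 1: E_pack = Ns * V_cell * Np * C_cell = 7 * 3.671 * 5 * 5.932 = 762.17 Wh
Step 2: t = E_pack / P = 762.17 / 126.4 = 6.030 hr

6.030 hr


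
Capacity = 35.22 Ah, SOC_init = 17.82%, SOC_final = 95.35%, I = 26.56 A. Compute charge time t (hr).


delta_Ah = 35.22 * (95.35 - 17.82) / 100 = 27.306 Ah
t = delta_Ah / I = 27.306 / 26.56 = 1.028 hr

1.028 hr


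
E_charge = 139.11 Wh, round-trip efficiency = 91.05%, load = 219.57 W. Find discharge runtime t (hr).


Step 1: E_discharge = eta/100 * E_charge = 91.05/100 * 139.11 = 126.66 Wh
Step 2: t = E_discharge / P = 126.66 / 219.57 = 0.5769 hr

0.5769 hr


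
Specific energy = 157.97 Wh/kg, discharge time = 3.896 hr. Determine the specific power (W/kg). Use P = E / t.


P_specific = E / t = 157.97 / 3.896 = 40.55 W/kg

40.55 W/kg


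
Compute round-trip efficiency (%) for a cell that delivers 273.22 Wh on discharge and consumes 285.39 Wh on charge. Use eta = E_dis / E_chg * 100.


eta_e = E_dis / E_chg * 100 = 273.22 / 285.39 * 100 = 95.74%

95.74%


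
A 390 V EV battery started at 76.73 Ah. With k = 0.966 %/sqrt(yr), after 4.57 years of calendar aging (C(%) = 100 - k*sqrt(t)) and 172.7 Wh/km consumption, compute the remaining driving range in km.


Step 1: capacity retention = 100 - 0.966 * sqrt(4.57) = 100 - 0.966 * 2.1378 = 97.935%
Step 2: C_now = 76.73 * 97.935/100 = 75.146 Ah
Step 3: E_pack = V * C_now = 390 * 75.146 = 29307 Wh
Step 4: range = E_pack / consumption = 29307 / 172.7 = 169.7 km

169.7 km


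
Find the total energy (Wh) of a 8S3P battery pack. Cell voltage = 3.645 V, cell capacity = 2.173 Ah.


E = Ns * Vcell * Np * Ccell = 8 * 3.645 * 3 * 2.173 = 190.1 Wh

190.1 Wh


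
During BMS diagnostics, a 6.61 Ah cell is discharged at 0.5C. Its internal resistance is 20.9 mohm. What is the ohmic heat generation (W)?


Convert: R = 20.9 mohm = 0.0209 ohm
Step 1: I = C_rate * capacity = 0.5 * 6.61 = 3.305 A
Step 2: Q = I^2 * R = 3.305^2 * 0.0209 = 10.923 * 0.0209 = 0.2283 W

0.2283 W


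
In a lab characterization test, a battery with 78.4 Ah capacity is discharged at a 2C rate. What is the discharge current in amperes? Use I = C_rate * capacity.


I = C_rate * capacity = 2 * 78.4 = 156.8 A

156.8 A


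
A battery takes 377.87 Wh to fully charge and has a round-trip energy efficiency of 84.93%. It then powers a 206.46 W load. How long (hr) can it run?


Step 1: E_discharge = eta/100 * E_charge = 84.93/100 * 377.87 = 320.92 Wh
Step 2: t = E_discharge / P = 320.92 / 206.46 = 1.554 hr

1.554 hr


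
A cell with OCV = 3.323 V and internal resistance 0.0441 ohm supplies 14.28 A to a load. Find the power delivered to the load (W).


Step 1: V_terminal = OCV - I*R = 3.323 - 14.28 * 0.0441 = 2.6933 V
Step 2: P_out = V_terminal * I = 2.6933 * 14.28 = 38.46 W

38.46 W


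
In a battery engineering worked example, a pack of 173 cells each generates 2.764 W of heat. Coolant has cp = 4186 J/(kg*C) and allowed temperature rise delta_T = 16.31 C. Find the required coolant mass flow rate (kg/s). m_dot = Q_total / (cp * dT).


Step 1: Total heat Q = 173 * 2.764 W = 478.17 W
Step 2: denom = cp * dT = 4186 * 16.31 = 68274
Step 3: m_dot = 478.17 / 68274 = 0.007004 kg/s

0.007004 kg/s


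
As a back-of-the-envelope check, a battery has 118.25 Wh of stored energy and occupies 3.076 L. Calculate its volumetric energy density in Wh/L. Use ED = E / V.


ED = E / V = 118.25 / 3.076 = 38.44 Wh/L

38.44 Wh/L


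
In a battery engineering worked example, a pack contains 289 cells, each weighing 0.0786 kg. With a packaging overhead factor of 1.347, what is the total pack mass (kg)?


Cell mass sum = 289 * 0.0786 = 22.715 kg
With overhead 1.347: m_pack = 22.715 * 1.347 = 30.60 kg

30.60 kg


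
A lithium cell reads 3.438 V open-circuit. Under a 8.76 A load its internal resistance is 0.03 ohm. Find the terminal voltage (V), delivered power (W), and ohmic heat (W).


Step 1: V_terminal = OCV - I*R = 3.438 - 8.76 * 0.03 = 3.1752 V
Step 2: P_out = V_terminal * I = 3.1752 * 8.76 = 27.81 W
Step 3: Q = I^2 * R = 8.76^2 * 0.03 = 2.302 W

V=3.1752 V, P=27.81 W, Q=2.302 W


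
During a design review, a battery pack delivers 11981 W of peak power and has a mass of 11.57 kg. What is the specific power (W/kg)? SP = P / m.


SP = P / m = 11981 / 11.57 = 1036 W/kg

1036 W/kg


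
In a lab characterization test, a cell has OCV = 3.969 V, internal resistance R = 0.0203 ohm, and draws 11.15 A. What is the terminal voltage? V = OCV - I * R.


V = OCV - I*R = 3.969 - 11.15 * 0.0203 = 3.743 V

3.743 V


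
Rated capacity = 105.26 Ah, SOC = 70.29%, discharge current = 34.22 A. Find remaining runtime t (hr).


Step 1: remaining = SOC/100 * C_total = 70.29/100 * 105.26 = 73.987 Ah
Step 2: t = remaining / I = 73.987 / 34.22 = 2.162 hr

2.162 hr


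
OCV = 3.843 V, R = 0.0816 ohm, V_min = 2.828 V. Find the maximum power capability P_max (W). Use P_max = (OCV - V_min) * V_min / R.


dV = OCV - V_min = 1.015 V (so I_max = dV / R)
P_max = dV * V_min / R = 1.015 * 2.828 / 0.0816 = 35.18 W

35.18 W


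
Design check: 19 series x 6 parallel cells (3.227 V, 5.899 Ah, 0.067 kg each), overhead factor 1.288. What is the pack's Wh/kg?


Step 1: V_pack = 19 * 3.227 = 61.313 V
Step 2: C_pack = 6 * 5.899 = 35.394 Ah
Step 3: E_pack = V_pack * C_pack = 61.313 * 35.394 = 2170.1 Wh
Step 4: m_pack = 19 * 6 * 0.067 * 1.288 = 9.8377 kg
Step 5: ED = E_pack / m_pack = 2170.1 / 9.8377 = 220.6 Wh/kg

220.6 Wh/kg


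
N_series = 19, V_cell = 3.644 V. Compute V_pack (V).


V_pack = n * V_cell = 19 * 3.644 = 69.236 V

69.236 V


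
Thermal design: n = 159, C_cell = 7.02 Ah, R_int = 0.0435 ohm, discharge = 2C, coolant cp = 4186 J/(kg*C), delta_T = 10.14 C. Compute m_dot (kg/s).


Step 1: I = 2 * 7.02 = 14.04 A
Step 2: Q_cell = I^2 * R = 14.04^2 * 0.0435 = 8.5748 W
Step 3: Q_total = 159 * 8.5748 = 1363.4 W
Step 4: m_dot = Q_total / (cp * dT) = 1363.4 / (4186 * 10.14) = 0.03212 kg/s

0.03212 kg/s


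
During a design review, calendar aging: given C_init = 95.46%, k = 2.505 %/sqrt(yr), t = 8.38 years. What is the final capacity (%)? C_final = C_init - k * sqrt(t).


Step 1: sqrt(8.38 yr) = 2.8948
Step 2: drop = 2.505 * 2.8948 = 7.2515
Step 3: C_final = 95.46 - 7.2515 = 88.21%

88.21%


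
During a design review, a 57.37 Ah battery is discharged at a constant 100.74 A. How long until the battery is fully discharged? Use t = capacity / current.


t = capacity / current = 57.37 / 100.74 = 0.5695 hr

0.5695 hr


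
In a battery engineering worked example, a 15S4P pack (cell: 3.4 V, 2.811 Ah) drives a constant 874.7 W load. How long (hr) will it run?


Step 1: E_pack = Ns * V_cell * Np * C_cell = 15 * 3.4 * 4 * 2.811 = 573.44 Wh
Step 2: t = E_pack / P = 573.44 / 874.7 = 0.6556 hr

0.6556 hr


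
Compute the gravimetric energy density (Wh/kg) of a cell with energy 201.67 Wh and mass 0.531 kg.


Specific energy = 201.67 Wh / 0.531 kg = 379.8 Wh/kg

379.8 Wh/kg


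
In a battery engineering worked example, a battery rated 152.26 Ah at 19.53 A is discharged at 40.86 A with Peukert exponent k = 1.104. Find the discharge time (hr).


t_rated = C / I_rated = 152.26 / 19.53 = 7.7962 hr
(I_rated/I)^k = (0.47797)^1.104 = 0.44265
t = t_rated * (I_rated/I)^k = 7.7962 * 0.44265 = 3.451 hr

3.451 hr


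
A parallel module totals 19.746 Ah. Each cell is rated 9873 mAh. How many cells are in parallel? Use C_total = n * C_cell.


Convert: C_cell = 9873 mAh = 9.873 Ah
n = C_total / C_cell = 19.746 / 9.873 = 2

2


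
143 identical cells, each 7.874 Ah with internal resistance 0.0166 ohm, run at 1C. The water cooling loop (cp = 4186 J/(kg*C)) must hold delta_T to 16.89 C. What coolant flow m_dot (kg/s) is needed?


Step 1: I = 1 * 7.874 = 7.874 A
Step 2: Q_cell = I^2 * R = 7.874^2 * 0.0166 = 1.0292 W
Step 3: Q_total = 143 * 1.0292 = 147.18 W
Step 4: m_dot = Q_total / (cp * dT) = 147.18 / (4186 * 16.89) = 0.002082 kg/s

0.002082 kg/s


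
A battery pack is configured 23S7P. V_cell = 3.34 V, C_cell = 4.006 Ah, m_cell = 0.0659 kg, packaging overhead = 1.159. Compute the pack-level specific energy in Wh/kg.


Step 1: V_pack = 23 * 3.34 = 76.82 V
Step 2: C_pack = 7 * 4.006 = 28.042 Ah
Step 3: E_pack = V_pack * C_pack = 76.82 * 28.042 = 2154.2 Wh
Step 4: m_pack = 23 * 7 * 0.0659 * 1.159 = 12.297 kg
Step 5: ED = E_pack / m_pack = 2154.2 / 12.297 = 175.2 Wh/kg

175.2 Wh/kg


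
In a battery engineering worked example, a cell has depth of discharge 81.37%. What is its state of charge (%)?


SOC = 100 - DOD = 100 - 81.37 = 18.63%

18.63%


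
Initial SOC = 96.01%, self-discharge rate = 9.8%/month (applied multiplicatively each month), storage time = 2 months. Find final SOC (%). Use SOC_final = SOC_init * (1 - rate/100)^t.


Monthly retention factor = 1 - 9.8/100 = 0.902
Over 2 months: factor^2 = 0.8136
SOC_final = 96.01 * 0.8136 = 78.11%

78.11%


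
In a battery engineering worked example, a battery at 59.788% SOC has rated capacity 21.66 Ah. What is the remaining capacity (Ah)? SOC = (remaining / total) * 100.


remaining = SOC / 100 * total = 59.788 / 100 * 21.66 = 12.95 Ah

12.95 Ah


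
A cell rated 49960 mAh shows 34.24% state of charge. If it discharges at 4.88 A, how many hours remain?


Convert: C_total = 49960 mAh = 49.96 Ah
Step 1: remaining = SOC/100 * C_total = 34.24/100 * 49.96 = 17.106 Ah
Step 2: t = remaining / I = 17.106 / 4.88 = 3.505 hr

3.505 hr


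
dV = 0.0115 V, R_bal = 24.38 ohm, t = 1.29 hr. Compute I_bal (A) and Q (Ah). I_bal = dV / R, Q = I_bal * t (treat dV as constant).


I_bal = dV / R = 0.0115 / 24.38 = 4.7170e-04 A
Q = I_bal * t = 4.7170e-04 * 1.29 = 6.085e-04 Ah

I=4.7170e-04 A, Q=6.085e-04 Ah


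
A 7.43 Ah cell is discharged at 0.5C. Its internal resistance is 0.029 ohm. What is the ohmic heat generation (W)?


Step 1: I = C_rate * capacity = 0.5 * 7.43 = 3.715 A
Step 2: Q = I^2 * R = 3.715^2 * 0.029 = 13.801 * 0.029 = 0.4002 W

0.4002 W


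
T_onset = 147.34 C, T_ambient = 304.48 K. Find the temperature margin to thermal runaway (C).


Convert: T_ambient = 304.48 K = 31.33 C
margin = 147.34 - 31.33 = 116.01 C

116.01 C


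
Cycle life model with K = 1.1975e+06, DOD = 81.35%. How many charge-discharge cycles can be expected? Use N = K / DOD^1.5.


Step 1: DOD^1.5 = 81.35^1.5 = 733.73
Step 2: N = 1.1975e+06 / 733.73 = 1632 cycles

1632 cycles


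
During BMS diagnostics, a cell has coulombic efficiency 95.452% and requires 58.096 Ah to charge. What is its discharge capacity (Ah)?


Q_dis = eta/100 * Q_chg = 95.452/100 * 58.096 = 55.45 Ah

55.45 Ah


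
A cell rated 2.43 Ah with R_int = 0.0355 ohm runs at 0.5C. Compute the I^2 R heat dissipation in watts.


Step 1: I = C_rate * capacity = 0.5 * 2.43 = 1.215 A
Step 2: Q = I^2 * R = 1.215^2 * 0.0355 = 1.4762 * 0.0355 = 0.05241 W

0.05241 W


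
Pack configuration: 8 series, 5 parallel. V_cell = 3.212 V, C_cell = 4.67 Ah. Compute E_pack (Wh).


V_pack = 8 * 3.212 = 25.696 V
C_pack = 5 * 4.67 = 23.35 Ah
E = V_pack * C_pack = 25.696 * 23.35 = 600.0 Wh

600.0 Wh


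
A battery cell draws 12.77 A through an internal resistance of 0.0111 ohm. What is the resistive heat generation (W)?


Q = I^2 * R = 12.77^2 * 0.0111 = 1.810 W

1.810 W


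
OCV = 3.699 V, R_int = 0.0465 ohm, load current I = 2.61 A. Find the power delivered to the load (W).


Step 1: V_terminal = OCV - I*R = 3.699 - 2.61 * 0.0465 = 3.5776 V
Step 2: P_out = V_terminal * I = 3.5776 * 2.61 = 9.338 W

9.338 W


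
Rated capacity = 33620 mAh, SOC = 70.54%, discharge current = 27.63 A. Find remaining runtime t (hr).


Convert: C_total = 33620 mAh = 33.62 Ah
Step 1: remaining = SOC/100 * C_total = 70.54/100 * 33.62 = 23.716 Ah
Step 2: t = remaining / I = 23.716 / 27.63 = 0.8583 hr

0.8583 hr


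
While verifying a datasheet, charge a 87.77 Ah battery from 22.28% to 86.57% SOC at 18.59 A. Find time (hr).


delta_Ah = 87.77 * (86.57 - 22.28) / 100 = 56.427 Ah
t = delta_Ah / I = 56.427 / 18.59 = 3.035 hr

3.035 hr


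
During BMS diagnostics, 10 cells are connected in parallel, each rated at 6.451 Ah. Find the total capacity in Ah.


C_total = 10 * 6.451 = 64.51 Ah

64.51 Ah


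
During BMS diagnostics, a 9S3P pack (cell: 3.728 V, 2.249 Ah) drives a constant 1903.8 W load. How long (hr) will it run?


Step 1: E_pack = Ns * V_cell * Np * C_cell = 9 * 3.728 * 3 * 2.249 = 226.38 Wh
Step 2: t = E_pack / P = 226.38 / 1903.8 = 0.1189 hr

0.1189 hr


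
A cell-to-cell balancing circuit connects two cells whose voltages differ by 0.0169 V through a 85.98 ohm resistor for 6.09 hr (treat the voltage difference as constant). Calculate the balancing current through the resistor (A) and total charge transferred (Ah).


I_bal = dV / R = 0.0169 / 85.98 = 1.9656e-04 A
Q = I_bal * t = 1.9656e-04 * 6.09 = 0.001197 Ah

I=1.9656e-04 A, Q=0.001197 Ah


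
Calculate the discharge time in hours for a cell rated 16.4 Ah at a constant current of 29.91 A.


t = capacity / current = 16.4 / 29.91 = 0.5483 hr

0.5483 hr


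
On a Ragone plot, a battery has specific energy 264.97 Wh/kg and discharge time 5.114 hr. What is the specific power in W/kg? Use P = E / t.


Specific power = 264.97 Wh/kg / 5.114 hr = 51.81 W/kg

51.81 W/kg


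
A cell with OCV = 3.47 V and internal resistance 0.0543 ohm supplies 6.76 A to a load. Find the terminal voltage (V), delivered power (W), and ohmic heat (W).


Step 1: V_terminal = OCV - I*R = 3.47 - 6.76 * 0.0543 = 3.1029 V
Step 2: P_out = V_terminal * I = 3.1029 * 6.76 = 20.98 W
Step 3: Q = I^2 * R = 6.76^2 * 0.0543 = 2.481 W

V=3.1029 V, P=20.98 W, Q=2.481 W


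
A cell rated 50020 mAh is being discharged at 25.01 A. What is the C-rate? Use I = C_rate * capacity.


Convert: capacity = 50020 mAh = 50.02 Ah
C_rate = I / capacity = 25.01 / 50.02 = 0.5C

0.5C


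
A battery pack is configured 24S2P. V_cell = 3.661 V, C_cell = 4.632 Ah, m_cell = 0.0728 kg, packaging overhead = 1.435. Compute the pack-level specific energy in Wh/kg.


Step 1: V_pack = 24 * 3.661 = 87.864 V
Step 2: C_pack = 2 * 4.632 = 9.264 Ah
Step 3: E_pack = V_pack * C_pack = 87.864 * 9.264 = 813.97 Wh
Step 4: m_pack = 24 * 2 * 0.0728 * 1.435 = 5.0145 kg
Step 5: ED = E_pack / m_pack = 813.97 / 5.0145 = 162.3 Wh/kg

162.3 Wh/kg


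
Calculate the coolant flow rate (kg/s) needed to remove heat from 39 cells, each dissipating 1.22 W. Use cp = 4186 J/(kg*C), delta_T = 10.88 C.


Step 1: Total heat Q = 39 * 1.22 W = 47.58 W
Step 2: denom = cp * dT = 4186 * 10.88 = 45544
Step 3: m_dot = 47.58 / 45544 = 0.001045 kg/s

0.001045 kg/s


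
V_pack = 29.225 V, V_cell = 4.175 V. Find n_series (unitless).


n = V_pack / V_cell = 29.225 / 4.175 = 7

7


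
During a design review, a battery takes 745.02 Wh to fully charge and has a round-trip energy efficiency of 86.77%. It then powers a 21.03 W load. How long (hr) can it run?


Step 1: E_discharge = eta/100 * E_charge = 86.77/100 * 745.02 = 646.45 Wh
Step 2: t = E_discharge / P = 646.45 / 21.03 = 30.74 hr

30.74 hr


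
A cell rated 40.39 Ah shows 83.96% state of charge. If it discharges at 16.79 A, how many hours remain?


Step 1: remaining = SOC/100 * C_total = 83.96/100 * 40.39 = 33.911 Ah
Step 2: t = remaining / I = 33.911 / 16.79 = 2.020 hr

2.020 hr


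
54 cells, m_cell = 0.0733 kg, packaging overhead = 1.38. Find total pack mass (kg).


Cell mass sum = 54 * 0.0733 = 3.9582 kg
With overhead 1.38: m_pack = 3.9582 * 1.38 = 5.462 kg

5.462 kg


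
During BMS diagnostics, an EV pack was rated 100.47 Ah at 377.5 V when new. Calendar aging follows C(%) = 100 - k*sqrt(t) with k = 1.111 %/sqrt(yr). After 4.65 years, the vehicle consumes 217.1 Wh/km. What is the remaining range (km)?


Step 1: capacity retention = 100 - 1.111 * sqrt(4.65) = 100 - 1.111 * 2.1564 = 97.604%
Step 2: C_now = 100.47 * 97.604/100 = 98.063 Ah
Step 3: E_pack = V * C_now = 377.5 * 98.063 = 37019 Wh
Step 4: range = E_pack / consumption = 37019 / 217.1 = 170.5 km

170.5 km


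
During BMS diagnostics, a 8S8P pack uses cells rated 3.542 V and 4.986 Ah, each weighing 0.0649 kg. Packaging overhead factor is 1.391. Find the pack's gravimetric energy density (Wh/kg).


Step 1: V_pack = 8 * 3.542 = 28.336 V
Step 2: C_pack = 8 * 4.986 = 39.888 Ah
Step 3: E_pack = V_pack * C_pack = 28.336 * 39.888 = 1130.3 Wh
Step 4: m_pack = 8 * 8 * 0.0649 * 1.391 = 5.7777 kg
Step 5: ED = E_pack / m_pack = 1130.3 / 5.7777 = 195.6 Wh/kg

195.6 Wh/kg


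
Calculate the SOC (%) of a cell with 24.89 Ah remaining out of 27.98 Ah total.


SOC% = 24.89 / 27.98 * 100 = 88.96%

88.96%


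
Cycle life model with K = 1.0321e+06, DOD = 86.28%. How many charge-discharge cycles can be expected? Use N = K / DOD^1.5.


Step 1: DOD^1.5 = 86.28^1.5 = 801.43
Step 2: N = 1.0321e+06 / 801.43 = 1288 cycles

1288 cycles


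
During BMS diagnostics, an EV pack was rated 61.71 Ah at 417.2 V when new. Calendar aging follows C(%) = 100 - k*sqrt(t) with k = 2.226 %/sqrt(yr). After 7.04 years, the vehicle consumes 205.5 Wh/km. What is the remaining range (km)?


Step 1: capacity retention = 100 - 2.226 * sqrt(7.04) = 100 - 2.226 * 2.6533 = 94.094%
Step 2: C_now = 61.71 * 94.094/100 = 58.065 Ah
Step 3: E_pack = V * C_now = 417.2 * 58.065 = 24225 Wh
Step 4: range = E_pack / consumption = 24225 / 205.5 = 117.9 km

117.9 km


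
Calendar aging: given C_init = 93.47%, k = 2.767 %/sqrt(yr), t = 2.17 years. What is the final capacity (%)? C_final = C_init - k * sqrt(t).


sqrt(t) = sqrt(2.17) = 1.4731
C_final = 93.47 - 2.767 * 1.4731 = 89.39%

89.39%


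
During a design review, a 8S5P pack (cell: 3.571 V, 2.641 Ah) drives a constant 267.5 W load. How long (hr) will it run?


Step 1: E_pack = Ns * V_cell * Np * C_cell = 8 * 3.571 * 5 * 2.641 = 377.24 Wh
Step 2: t = E_pack / P = 377.24 / 267.5 = 1.410 hr

1.410 hr


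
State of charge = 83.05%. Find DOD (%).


Complement of SOC: DOD = 100% - 83.05% = 16.95%

16.95%


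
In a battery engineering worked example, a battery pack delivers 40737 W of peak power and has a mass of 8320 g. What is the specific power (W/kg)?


Convert: m = 8320 g = 8.32 kg
Specific power = 40737 W / 8.32 kg = 4896 W/kg

4896 W/kg


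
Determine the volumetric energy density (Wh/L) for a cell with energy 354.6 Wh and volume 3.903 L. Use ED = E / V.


Volumetric ED = 354.6 Wh / 3.903 L = 90.85 Wh/L

90.85 Wh/L


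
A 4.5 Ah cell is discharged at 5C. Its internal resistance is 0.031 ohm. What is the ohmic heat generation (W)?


Step 1: I = C_rate * capacity = 5 * 4.5 = 22.5 A
Step 2: Q = I^2 * R = 22.5^2 * 0.031 = 506.25 * 0.031 = 15.69 W

15.69 W


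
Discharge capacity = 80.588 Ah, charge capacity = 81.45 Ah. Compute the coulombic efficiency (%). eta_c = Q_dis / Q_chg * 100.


Coulombic efficiency = 80.588/81.45 * 100% = 98.94%

98.94%


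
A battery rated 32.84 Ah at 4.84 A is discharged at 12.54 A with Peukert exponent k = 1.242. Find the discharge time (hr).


Step 1: t_rated = C / I_rated = 32.84 / 4.84 = 6.7851 hr
Step 2: ratio = 4.84 / 12.54 = 0.38596
Step 3: ratio^k = 0.38596^1.242 = 0.30654
Step 4: t = t_rated * ratio^k = 6.7851 * 0.30654 = 2.080 hr

2.080 hr


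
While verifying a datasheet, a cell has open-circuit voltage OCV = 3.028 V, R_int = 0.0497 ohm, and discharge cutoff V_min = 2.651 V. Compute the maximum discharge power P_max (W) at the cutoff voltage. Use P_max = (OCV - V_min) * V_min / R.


dV = OCV - V_min = 0.377 V (so I_max = dV / R)
P_max = dV * V_min / R = 0.377 * 2.651 / 0.0497 = 20.11 W

20.11 W


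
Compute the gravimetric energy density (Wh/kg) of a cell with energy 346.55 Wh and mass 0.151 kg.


Specific energy = 346.55 Wh / 0.151 kg = 2295 Wh/kg

2295 Wh/kg


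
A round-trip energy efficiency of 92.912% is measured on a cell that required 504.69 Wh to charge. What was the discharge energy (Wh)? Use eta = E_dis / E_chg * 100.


E_dis = eta/100 * E_chg = 92.912/100 * 504.69 = 468.9 Wh

468.9 Wh


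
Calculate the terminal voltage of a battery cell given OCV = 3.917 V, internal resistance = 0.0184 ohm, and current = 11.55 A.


IR drop = 11.55 * 0.0184 = 0.21252 V
V = 3.917 - 0.21252 = 3.704 V

3.704 V


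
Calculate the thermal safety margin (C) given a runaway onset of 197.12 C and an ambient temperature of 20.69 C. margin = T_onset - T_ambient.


margin = T_onset - T_ambient = 197.12 - 20.69 = 176.43 C

176.43 C


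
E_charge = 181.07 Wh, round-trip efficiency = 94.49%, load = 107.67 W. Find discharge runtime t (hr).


Step 1: E_discharge = eta/100 * E_charge = 94.49/100 * 181.07 = 171.09 Wh
Step 2: t = E_discharge / P = 171.09 / 107.67 = 1.589 hr

1.589 hr


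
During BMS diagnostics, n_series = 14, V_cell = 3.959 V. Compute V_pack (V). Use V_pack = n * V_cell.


With 14 cells in series at 3.959 V each, V_pack = 55.426 V

55.426 V


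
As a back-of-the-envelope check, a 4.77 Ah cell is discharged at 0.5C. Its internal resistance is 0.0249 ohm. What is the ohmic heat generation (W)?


Step 1: I = C_rate * capacity = 0.5 * 4.77 = 2.385 A
Step 2: Q = I^2 * R = 2.385^2 * 0.0249 = 5.6882 * 0.0249 = 0.1416 W

0.1416 W


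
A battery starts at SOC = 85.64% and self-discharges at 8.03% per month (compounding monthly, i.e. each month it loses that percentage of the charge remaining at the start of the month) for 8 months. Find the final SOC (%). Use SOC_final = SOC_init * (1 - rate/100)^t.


Monthly retention factor = 1 - 8.03/100 = 0.9197
Over 8 months: factor^8 = 0.51188
SOC_final = 85.64 * 0.51188 = 43.84%

43.84%


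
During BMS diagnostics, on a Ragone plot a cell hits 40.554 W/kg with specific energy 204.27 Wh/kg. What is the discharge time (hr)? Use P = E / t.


t = E / P = 204.27 / 40.554 = 5.037 hr

5.037 hr


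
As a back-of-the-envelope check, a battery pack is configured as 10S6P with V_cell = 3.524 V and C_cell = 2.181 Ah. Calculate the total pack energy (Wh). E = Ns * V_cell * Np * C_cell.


V_pack = 10 * 3.524 = 35.24 V
C_pack = 6 * 2.181 = 13.086 Ah
E = V_pack * C_pack = 35.24 * 13.086 = 461.2 Wh

461.2 Wh


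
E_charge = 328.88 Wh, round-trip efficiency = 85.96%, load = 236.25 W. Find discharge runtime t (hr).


Step 1: E_discharge = eta/100 * E_charge = 85.96/100 * 328.88 = 282.71 Wh
Step 2: t = E_discharge / P = 282.71 / 236.25 = 1.197 hr

1.197 hr


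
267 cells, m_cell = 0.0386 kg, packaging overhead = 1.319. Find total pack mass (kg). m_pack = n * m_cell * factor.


m_pack = n * m_cell * overhead = 267 * 0.0386 * 1.319 = 13.59 kg

13.59 kg


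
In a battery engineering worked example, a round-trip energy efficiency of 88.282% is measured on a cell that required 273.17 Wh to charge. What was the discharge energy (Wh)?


E_dis = eta/100 * E_chg = 88.282/100 * 273.17 = 241.2 Wh

241.2 Wh


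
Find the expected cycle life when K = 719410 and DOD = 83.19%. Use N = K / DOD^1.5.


DOD^1.5 = 758.76
N = K / DOD^1.5 = 719410 / 758.76 = 948.1

948.1 cycles


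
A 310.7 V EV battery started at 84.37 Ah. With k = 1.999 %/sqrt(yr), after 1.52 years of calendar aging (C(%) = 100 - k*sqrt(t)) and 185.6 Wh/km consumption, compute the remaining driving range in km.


Step 1: capacity retention = 100 - 1.999 * sqrt(1.52) = 100 - 1.999 * 1.2329 = 97.535%
Step 2: C_now = 84.37 * 97.535/100 = 82.29 Ah
Step 3: E_pack = V * C_now = 310.7 * 82.29 = 25568 Wh
Step 4: range = E_pack / consumption = 25568 / 185.6 = 137.8 km

137.8 km


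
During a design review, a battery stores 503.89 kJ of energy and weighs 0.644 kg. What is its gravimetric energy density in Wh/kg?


Convert: E = 503.89 kJ = 139.97 Wh
ED = E / m = 139.97 / 0.644 = 217.3 Wh/kg

217.3 Wh/kg


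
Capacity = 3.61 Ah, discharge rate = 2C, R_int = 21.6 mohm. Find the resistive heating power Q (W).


Convert: R = 21.6 mohm = 0.0216 ohm
Step 1: I = C_rate * capacity = 2 * 3.61 = 7.22 A
Step 2: Q = I^2 * R = 7.22^2 * 0.0216 = 52.128 * 0.0216 = 1.126 W

1.126 W


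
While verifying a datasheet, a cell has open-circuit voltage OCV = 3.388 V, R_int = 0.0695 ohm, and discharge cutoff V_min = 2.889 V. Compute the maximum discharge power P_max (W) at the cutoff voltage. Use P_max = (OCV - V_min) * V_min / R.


dV = OCV - V_min = 0.499 V (so I_max = dV / R)
P_max = dV * V_min / R = 0.499 * 2.889 / 0.0695 = 20.74 W

20.74 W


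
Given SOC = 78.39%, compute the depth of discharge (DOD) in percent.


Complement of SOC: DOD = 100% - 78.39% = 21.61%

21.61%


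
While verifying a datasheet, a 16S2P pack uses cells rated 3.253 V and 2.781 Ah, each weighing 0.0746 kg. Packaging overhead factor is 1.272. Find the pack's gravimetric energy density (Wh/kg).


Step 1: V_pack = 16 * 3.253 = 52.048 V
Step 2: C_pack = 2 * 2.781 = 5.562 Ah
Step 3: E_pack = V_pack * C_pack = 52.048 * 5.562 = 289.49 Wh
Step 4: m_pack = 16 * 2 * 0.0746 * 1.272 = 3.0365 kg
Step 5: ED = E_pack / m_pack = 289.49 / 3.0365 = 95.34 Wh/kg

95.34 Wh/kg


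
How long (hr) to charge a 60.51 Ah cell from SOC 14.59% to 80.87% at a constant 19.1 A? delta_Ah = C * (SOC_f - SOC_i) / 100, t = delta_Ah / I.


Step 1: dSOC = 80.87% - 14.59% = 66.28%
Step 2: delta_Ah = 60.51 * 66.28 / 100 = 40.106 Ah
Step 3: t = 40.106 / 19.1 = 2.100 hr

2.100 hr
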